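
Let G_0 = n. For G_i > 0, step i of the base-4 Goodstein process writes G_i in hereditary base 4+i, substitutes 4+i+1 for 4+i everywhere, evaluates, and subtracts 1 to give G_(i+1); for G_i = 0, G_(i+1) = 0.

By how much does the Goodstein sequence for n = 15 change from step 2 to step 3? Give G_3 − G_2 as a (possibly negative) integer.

G_0 = 15. HB_4(15) = 3·4 + 3. Bump = 18. G_1 = 17.
G_1 = 17. HB_5(17) = 3·5 + 2. Bump = 20. G_2 = 19.
G_2 = 19. HB_6(19) = 3·6 + 1. Bump = 22. G_3 = 21.

2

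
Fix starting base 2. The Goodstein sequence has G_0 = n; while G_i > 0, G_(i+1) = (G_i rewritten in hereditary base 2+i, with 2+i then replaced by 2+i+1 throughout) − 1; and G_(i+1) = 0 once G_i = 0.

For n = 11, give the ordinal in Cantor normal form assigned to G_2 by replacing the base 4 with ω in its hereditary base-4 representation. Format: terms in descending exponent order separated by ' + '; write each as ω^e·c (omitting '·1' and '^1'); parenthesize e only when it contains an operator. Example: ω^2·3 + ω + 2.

[0] 11 ≡ 2^(2 + 1) + 2 + 1 (base 2). Lift 3: 85. −1: 84.
[1] 84 ≡ 3^(3 + 1) + 3 (base 3). Lift 4: 1028. −1: 1027.

ω^(ω + 1) + 3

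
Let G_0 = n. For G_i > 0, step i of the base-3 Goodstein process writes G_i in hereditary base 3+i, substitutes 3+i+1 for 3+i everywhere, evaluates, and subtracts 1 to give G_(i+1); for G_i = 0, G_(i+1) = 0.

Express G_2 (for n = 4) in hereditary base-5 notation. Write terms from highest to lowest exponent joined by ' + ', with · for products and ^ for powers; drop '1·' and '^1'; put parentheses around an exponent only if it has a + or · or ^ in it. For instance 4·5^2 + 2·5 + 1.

[0] 4 ≡ 3 + 1 (base 3). Lift 4: 5. −1: 4.
[1] 4 ≡ 4 (base 4). Lift 5: 5. −1: 4.

4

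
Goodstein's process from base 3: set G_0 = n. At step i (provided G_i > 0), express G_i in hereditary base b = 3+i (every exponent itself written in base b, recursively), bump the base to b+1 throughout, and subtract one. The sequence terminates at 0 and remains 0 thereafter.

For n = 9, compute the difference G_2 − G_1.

2

G_0=9  [base 3] 3^2  →[3↦4]→  4^2 = 16  −1 ⇒ G_1=15
G_1=15  [base 4] 3·4 + 3  →[4↦5]→  3·5 + 3 = 18  −1 ⇒ G_2=17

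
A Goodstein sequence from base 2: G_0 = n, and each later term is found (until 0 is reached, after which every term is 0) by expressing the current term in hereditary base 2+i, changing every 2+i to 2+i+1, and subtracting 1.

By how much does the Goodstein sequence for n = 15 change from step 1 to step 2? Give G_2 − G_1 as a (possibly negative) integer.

(0) 15|_2 = 2^(2 + 1) + 2^2 + 2 + 1 ↦ 3^(3 + 1) + 3^3 + 3 + 1|_3 = 112 ⇒ 111
(1) 111|_3 = 3^(3 + 1) + 3^3 + 3 ↦ 4^(4 + 1) + 4^4 + 4|_4 = 1284 ⇒ 1283

1172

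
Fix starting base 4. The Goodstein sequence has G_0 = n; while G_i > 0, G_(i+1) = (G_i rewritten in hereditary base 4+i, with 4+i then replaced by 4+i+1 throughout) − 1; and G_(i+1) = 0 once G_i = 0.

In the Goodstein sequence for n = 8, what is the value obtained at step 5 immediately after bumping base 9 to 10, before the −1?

G_0 = 8. HB_4(8) = 2·4. Bump = 10. G_1 = 9.
G_1 = 9. HB_5(9) = 5 + 4. Bump = 10. G_2 = 9.
G_2 = 9. HB_6(9) = 6 + 3. Bump = 10. G_3 = 9.
G_3 = 9. HB_7(9) = 7 + 2. Bump = 10. G_4 = 9.
G_4 = 9. HB_8(9) = 8 + 1. Bump = 10. G_5 = 9.

10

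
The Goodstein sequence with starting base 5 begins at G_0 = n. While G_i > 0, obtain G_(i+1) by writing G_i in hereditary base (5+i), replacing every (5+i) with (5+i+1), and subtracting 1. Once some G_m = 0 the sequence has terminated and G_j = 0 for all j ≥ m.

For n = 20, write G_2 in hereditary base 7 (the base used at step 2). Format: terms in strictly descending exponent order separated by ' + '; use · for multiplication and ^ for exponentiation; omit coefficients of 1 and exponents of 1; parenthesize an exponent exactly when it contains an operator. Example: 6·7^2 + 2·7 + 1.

G_0 = 20. HB_5(20) = 4·5. Bump = 24. G_1 = 23.
G_1 = 23. HB_6(23) = 3·6 + 5. Bump = 26. G_2 = 25.
G_2 = 25. HB_7(25) = 3·7 + 4. Bump = 28. G_3 = 27.

3·7 + 4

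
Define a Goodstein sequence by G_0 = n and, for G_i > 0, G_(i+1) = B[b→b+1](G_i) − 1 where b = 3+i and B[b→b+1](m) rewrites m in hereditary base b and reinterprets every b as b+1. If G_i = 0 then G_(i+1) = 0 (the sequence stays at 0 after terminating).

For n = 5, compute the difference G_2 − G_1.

5 —HB3→ 3 + 2 —bump→ 4 + 2 = 6 —(−1)→ 5
5 —HB4→ 4 + 1 —bump→ 5 + 1 = 6 —(−1)→ 5

0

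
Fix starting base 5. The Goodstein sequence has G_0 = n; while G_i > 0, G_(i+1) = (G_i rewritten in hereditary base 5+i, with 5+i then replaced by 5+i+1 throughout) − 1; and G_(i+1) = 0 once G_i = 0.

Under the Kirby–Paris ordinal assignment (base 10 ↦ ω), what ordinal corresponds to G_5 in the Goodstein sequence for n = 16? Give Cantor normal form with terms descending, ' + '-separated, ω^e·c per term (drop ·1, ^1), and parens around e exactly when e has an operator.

[0] 16 ≡ 3·5 + 1 (base 5). Lift 6: 19. −1: 18.
[1] 18 ≡ 3·6 (base 6). Lift 7: 21. −1: 20.
[2] 20 ≡ 2·7 + 6 (base 7). Lift 8: 22. −1: 21.
[3] 21 ≡ 2·8 + 5 (base 8). Lift 9: 23. −1: 22.
[4] 22 ≡ 2·9 + 4 (base 9). Lift 10: 24. −1: 23.
[5] 23 ≡ 2·10 + 3 (base 10). Lift 11: 25. −1: 24.

ω·2 + 3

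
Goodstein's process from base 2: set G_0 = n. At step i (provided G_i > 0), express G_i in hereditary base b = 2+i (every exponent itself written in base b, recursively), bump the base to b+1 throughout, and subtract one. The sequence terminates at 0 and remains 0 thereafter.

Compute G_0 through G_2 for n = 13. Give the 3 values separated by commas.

G_0=13  [base 2] 2^(2 + 1) + 2^2 + 1  →[2↦3]→  3^(3 + 1) + 3^3 + 1 = 109  −1 ⇒ G_1=108
G_1=108  [base 3] 3^(3 + 1) + 3^3  →[3↦4]→  4^(4 + 1) + 4^4 = 1280  −1 ⇒ G_2=1279

13, 108, 1279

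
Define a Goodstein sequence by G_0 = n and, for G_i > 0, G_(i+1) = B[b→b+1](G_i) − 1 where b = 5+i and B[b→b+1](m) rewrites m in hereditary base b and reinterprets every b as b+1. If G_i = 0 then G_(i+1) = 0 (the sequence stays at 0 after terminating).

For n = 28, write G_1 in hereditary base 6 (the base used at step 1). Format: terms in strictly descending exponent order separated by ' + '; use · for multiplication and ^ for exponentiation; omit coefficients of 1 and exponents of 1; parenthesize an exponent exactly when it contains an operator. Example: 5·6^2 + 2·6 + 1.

28 —HB5→ 5^2 + 3 —bump→ 6^2 + 3 = 39 —(−1)→ 38
38 —HB6→ 6^2 + 2 —bump→ 7^2 + 2 = 51 —(−1)→ 50

6^2 + 2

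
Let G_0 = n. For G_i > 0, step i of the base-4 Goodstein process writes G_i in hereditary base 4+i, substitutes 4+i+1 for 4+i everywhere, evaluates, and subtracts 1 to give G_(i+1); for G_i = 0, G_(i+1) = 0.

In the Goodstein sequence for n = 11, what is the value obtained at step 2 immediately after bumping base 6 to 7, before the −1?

11 —HB4→ 2·4 + 3 —bump→ 2·5 + 3 = 13 —(−1)→ 12
12 —HB5→ 2·5 + 2 —bump→ 2·6 + 2 = 14 —(−1)→ 13

15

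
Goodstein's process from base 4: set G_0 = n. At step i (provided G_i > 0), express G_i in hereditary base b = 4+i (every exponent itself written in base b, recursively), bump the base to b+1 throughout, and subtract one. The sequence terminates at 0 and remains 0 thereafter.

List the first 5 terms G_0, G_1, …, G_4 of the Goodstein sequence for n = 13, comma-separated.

G_0=13  [base 4] 3·4 + 1  →[4↦5]→  3·5 + 1 = 16  −1 ⇒ G_1=15
G_1=15  [base 5] 3·5  →[5↦6]→  3·6 = 18  −1 ⇒ G_2=17
G_2=17  [base 6] 2·6 + 5  →[6↦7]→  2·7 + 5 = 19  −1 ⇒ G_3=18
G_3=18  [base 7] 2·7 + 4  →[7↦8]→  2·8 + 4 = 20  −1 ⇒ G_4=19

13, 15, 17, 18, 19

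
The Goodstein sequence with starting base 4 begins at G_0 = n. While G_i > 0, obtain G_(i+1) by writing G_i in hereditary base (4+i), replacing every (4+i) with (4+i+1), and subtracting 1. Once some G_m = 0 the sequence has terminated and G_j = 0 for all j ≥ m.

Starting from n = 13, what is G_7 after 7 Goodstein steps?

(0) 13|_4 = 3·4 + 1 ↦ 3·5 + 1|_5 = 16 ⇒ 15
(1) 15|_5 = 3·5 ↦ 3·6|_6 = 18 ⇒ 17
(2) 17|_6 = 2·6 + 5 ↦ 2·7 + 5|_7 = 19 ⇒ 18
(3) 18|_7 = 2·7 + 4 ↦ 2·8 + 4|_8 = 20 ⇒ 19
(4) 19|_8 = 2·8 + 3 ↦ 2·9 + 3|_9 = 21 ⇒ 20
(5) 20|_9 = 2·9 + 2 ↦ 2·10 + 2|_10 = 22 ⇒ 21
(6) 21|_10 = 2·10 + 1 ↦ 2·11 + 1|_11 = 23 ⇒ 22
(7) 22|_11 = 2·11 ↦ 2·12|_12 = 24 ⇒ 23

22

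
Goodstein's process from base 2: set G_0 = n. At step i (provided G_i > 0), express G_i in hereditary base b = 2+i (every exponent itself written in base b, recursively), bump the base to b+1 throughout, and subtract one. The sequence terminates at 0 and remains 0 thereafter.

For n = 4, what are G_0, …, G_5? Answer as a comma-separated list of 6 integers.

G_0=4  [base 2] 2^2  →[2↦3]→  3^3 = 27  −1 ⇒ G_1=26
G_1=26  [base 3] 2·3^2 + 2·3 + 2  →[3↦4]→  2·4^2 + 2·4 + 2 = 42  −1 ⇒ G_2=41
G_2=41  [base 4] 2·4^2 + 2·4 + 1  →[4↦5]→  2·5^2 + 2·5 + 1 = 61  −1 ⇒ G_3=60
G_3=60  [base 5] 2·5^2 + 2·5  →[5↦6]→  2·6^2 + 2·6 = 84  −1 ⇒ G_4=83
G_4=83  [base 6] 2·6^2 + 6 + 5  →[6↦7]→  2·7^2 + 7 + 5 = 110  −1 ⇒ G_5=109

4, 26, 41, 60, 83, 109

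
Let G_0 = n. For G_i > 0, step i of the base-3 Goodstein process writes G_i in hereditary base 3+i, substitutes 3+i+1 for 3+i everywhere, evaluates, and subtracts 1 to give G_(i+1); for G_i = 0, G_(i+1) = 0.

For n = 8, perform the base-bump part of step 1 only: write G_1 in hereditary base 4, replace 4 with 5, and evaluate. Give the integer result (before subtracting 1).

11

(0) 8|_3 = 2·3 + 2 ↦ 2·4 + 2|_4 = 10 ⇒ 9
(1) 9|_4 = 2·4 + 1 ↦ 2·5 + 1|_5 = 11 ⇒ 10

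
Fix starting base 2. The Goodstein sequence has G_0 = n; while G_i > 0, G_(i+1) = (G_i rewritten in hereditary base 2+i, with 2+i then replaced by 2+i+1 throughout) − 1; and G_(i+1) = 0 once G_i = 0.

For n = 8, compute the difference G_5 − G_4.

1553800

G_0=8  [base 2] 2^(2 + 1)  →[2↦3]→  3^(3 + 1) = 81  −1 ⇒ G_1=80
G_1=80  [base 3] 2·3^3 + 2·3^2 + 2·3 + 2  →[3↦4]→  2·4^4 + 2·4^2 + 2·4 + 2 = 554  −1 ⇒ G_2=553
G_2=553  [base 4] 2·4^4 + 2·4^2 + 2·4 + 1  →[4↦5]→  2·5^5 + 2·5^2 + 2·5 + 1 = 6311  −1 ⇒ G_3=6310
G_3=6310  [base 5] 2·5^5 + 2·5^2 + 2·5  →[5↦6]→  2·6^6 + 2·6^2 + 2·6 = 93396  −1 ⇒ G_4=93395
G_4=93395  [base 6] 2·6^6 + 2·6^2 + 6 + 5  →[6↦7]→  2·7^7 + 2·7^2 + 7 + 5 = 1647196  −1 ⇒ G_5=1647195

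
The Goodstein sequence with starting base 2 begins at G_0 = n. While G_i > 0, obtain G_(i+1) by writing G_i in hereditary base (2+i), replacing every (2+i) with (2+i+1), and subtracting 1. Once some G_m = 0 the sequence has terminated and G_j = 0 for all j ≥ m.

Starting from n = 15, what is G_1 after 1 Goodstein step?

111

i=0: 15 = 2^(2 + 1) + 2^2 + 2 + 1 (b=2); 2→3: 3^(3 + 1) + 3^3 + 3 + 1 = 112; 112−1 = 111
i=1: 111 = 3^(3 + 1) + 3^3 + 3 (b=3); 3→4: 4^(4 + 1) + 4^4 + 4 = 1284; 1284−1 = 1283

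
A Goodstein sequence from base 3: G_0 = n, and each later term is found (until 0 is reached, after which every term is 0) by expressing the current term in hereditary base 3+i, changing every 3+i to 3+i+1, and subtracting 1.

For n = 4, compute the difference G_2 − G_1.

0

(0) 4|_3 = 3 + 1 ↦ 4 + 1|_4 = 5 ⇒ 4
(1) 4|_4 = 4 ↦ 5|_5 = 5 ⇒ 4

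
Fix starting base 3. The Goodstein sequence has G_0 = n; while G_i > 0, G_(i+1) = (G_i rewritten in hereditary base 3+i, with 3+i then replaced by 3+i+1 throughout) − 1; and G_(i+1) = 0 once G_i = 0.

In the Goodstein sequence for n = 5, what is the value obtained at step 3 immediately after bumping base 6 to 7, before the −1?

step 0: 5 = 3 + 2; sub 4 for 3: 4 + 2; = 6; G_1 = 6−1 = 5
step 1: 5 = 4 + 1; sub 5 for 4: 5 + 1; = 6; G_2 = 6−1 = 5
step 2: 5 = 5; sub 6 for 5: 6; = 6; G_3 = 6−1 = 5
step 3: 5 = 5; sub 7 for 6: 5; = 5; G_4 = 5−1 = 4

5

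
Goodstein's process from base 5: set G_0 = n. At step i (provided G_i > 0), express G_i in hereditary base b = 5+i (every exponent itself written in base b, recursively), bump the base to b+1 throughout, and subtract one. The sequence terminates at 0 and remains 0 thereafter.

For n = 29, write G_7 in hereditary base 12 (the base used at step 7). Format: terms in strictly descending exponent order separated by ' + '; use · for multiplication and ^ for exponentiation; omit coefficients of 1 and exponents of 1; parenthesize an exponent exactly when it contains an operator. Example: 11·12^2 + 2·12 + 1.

9·12 + 7

base 5: 29 = 5^2 + 4; at 6: 6^2 + 4 = 40; next = 39
base 6: 39 = 6^2 + 3; at 7: 7^2 + 3 = 52; next = 51
base 7: 51 = 7^2 + 2; at 8: 8^2 + 2 = 66; next = 65
base 8: 65 = 8^2 + 1; at 9: 9^2 + 1 = 82; next = 81
base 9: 81 = 9^2; at 10: 10^2 = 100; next = 99
base 10: 99 = 9·10 + 9; at 11: 9·11 + 9 = 108; next = 107
base 11: 107 = 9·11 + 8; at 12: 9·12 + 8 = 116; next = 115
base 12: 115 = 9·12 + 7; at 13: 9·13 + 7 = 124; next = 123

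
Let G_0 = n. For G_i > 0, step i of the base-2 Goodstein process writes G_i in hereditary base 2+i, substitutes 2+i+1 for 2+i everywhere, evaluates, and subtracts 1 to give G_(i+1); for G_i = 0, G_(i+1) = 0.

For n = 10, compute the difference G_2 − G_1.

942

G_0=10  [base 2] 2^(2 + 1) + 2  →[2↦3]→  3^(3 + 1) + 3 = 84  −1 ⇒ G_1=83
G_1=83  [base 3] 3^(3 + 1) + 2  →[3↦4]→  4^(4 + 1) + 2 = 1026  −1 ⇒ G_2=1025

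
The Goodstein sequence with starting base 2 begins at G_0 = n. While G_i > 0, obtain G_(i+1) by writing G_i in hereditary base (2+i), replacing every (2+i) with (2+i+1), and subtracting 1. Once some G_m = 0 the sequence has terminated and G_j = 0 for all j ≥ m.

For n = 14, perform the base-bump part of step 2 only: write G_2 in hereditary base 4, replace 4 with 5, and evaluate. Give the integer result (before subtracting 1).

G_0 = 14. HB_2(14) = 2^(2 + 1) + 2^2 + 2. Bump = 111. G_1 = 110.
G_1 = 110. HB_3(110) = 3^(3 + 1) + 3^3 + 2. Bump = 1282. G_2 = 1281.
G_2 = 1281. HB_4(1281) = 4^(4 + 1) + 4^4 + 1. Bump = 18751. G_3 = 18750.

18751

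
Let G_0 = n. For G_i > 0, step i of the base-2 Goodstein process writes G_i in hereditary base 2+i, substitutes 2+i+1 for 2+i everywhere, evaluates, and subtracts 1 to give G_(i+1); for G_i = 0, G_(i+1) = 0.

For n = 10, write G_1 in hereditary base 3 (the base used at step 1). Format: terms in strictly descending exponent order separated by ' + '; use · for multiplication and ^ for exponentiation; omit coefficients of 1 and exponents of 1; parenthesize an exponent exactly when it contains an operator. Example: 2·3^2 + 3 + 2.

3^(3 + 1) + 2

G_0 = 10. HB_2(10) = 2^(2 + 1) + 2. Bump = 84. G_1 = 83.
G_1 = 83. HB_3(83) = 3^(3 + 1) + 2. Bump = 1026. G_2 = 1025.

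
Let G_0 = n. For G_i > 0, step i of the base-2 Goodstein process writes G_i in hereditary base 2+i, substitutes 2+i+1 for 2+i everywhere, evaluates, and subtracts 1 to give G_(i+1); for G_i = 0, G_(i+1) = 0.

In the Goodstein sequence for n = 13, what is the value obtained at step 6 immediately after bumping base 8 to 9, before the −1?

3486786856

base 2: 13 = 2^(2 + 1) + 2^2 + 1; at 3: 3^(3 + 1) + 3^3 + 1 = 109; next = 108
base 3: 108 = 3^(3 + 1) + 3^3; at 4: 4^(4 + 1) + 4^4 = 1280; next = 1279
base 4: 1279 = 4^(4 + 1) + 3·4^3 + 3·4^2 + 3·4 + 3; at 5: 5^(5 + 1) + 3·5^3 + 3·5^2 + 3·5 + 3 = 16093; next = 16092
base 5: 16092 = 5^(5 + 1) + 3·5^3 + 3·5^2 + 3·5 + 2; at 6: 6^(6 + 1) + 3·6^3 + 3·6^2 + 3·6 + 2 = 280712; next = 280711
base 6: 280711 = 6^(6 + 1) + 3·6^3 + 3·6^2 + 3·6 + 1; at 7: 7^(7 + 1) + 3·7^3 + 3·7^2 + 3·7 + 1 = 5765999; next = 5765998
base 7: 5765998 = 7^(7 + 1) + 3·7^3 + 3·7^2 + 3·7; at 8: 8^(8 + 1) + 3·8^3 + 3·8^2 + 3·8 = 134219480; next = 134219479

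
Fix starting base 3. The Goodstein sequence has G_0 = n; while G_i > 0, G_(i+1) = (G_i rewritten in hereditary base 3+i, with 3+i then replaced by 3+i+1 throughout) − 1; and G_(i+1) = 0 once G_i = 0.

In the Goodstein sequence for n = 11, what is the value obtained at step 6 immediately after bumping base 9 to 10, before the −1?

52

[0] 11 ≡ 3^2 + 2 (base 3). Lift 4: 18. −1: 17.
[1] 17 ≡ 4^2 + 1 (base 4). Lift 5: 26. −1: 25.
[2] 25 ≡ 5^2 (base 5). Lift 6: 36. −1: 35.
[3] 35 ≡ 5·6 + 5 (base 6). Lift 7: 40. −1: 39.
[4] 39 ≡ 5·7 + 4 (base 7). Lift 8: 44. −1: 43.
[5] 43 ≡ 5·8 + 3 (base 8). Lift 9: 48. −1: 47.
[6] 47 ≡ 5·9 + 2 (base 9). Lift 10: 52. −1: 51.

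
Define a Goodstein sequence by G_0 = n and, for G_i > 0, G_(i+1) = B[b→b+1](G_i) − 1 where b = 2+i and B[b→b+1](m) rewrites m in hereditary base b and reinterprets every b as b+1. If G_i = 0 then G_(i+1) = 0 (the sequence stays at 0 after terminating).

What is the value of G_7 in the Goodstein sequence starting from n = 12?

step 0: 12 = 2^(2 + 1) + 2^2; sub 3 for 2: 3^(3 + 1) + 3^3; = 108; G_1 = 108−1 = 107
step 1: 107 = 3^(3 + 1) + 2·3^2 + 2·3 + 2; sub 4 for 3: 4^(4 + 1) + 2·4^2 + 2·4 + 2; = 1066; G_2 = 1066−1 = 1065
step 2: 1065 = 4^(4 + 1) + 2·4^2 + 2·4 + 1; sub 5 for 4: 5^(5 + 1) + 2·5^2 + 2·5 + 1; = 15686; G_3 = 15686−1 = 15685
step 3: 15685 = 5^(5 + 1) + 2·5^2 + 2·5; sub 6 for 5: 6^(6 + 1) + 2·6^2 + 2·6; = 280020; G_4 = 280020−1 = 280019
step 4: 280019 = 6^(6 + 1) + 2·6^2 + 6 + 5; sub 7 for 6: 7^(7 + 1) + 2·7^2 + 7 + 5; = 5764911; G_5 = 5764911−1 = 5764910
step 5: 5764910 = 7^(7 + 1) + 2·7^2 + 7 + 4; sub 8 for 7: 8^(8 + 1) + 2·8^2 + 8 + 4; = 134217868; G_6 = 134217868−1 = 134217867
step 6: 134217867 = 8^(8 + 1) + 2·8^2 + 8 + 3; sub 9 for 8: 9^(9 + 1) + 2·9^2 + 9 + 3; = 3486784575; G_7 = 3486784575−1 = 3486784574

3486784574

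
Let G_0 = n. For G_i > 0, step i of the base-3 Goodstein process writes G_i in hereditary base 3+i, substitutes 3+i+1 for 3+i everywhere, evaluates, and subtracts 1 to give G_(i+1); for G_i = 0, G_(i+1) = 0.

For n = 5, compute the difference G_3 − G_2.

0

base 3: 5 = 3 + 2; at 4: 4 + 2 = 6; next = 5
base 4: 5 = 4 + 1; at 5: 5 + 1 = 6; next = 5
base 5: 5 = 5; at 6: 6 = 6; next = 5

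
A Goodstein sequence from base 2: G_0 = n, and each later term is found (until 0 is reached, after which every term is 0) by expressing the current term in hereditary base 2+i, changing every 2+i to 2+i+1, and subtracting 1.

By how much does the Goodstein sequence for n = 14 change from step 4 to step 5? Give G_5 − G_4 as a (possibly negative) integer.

i=0: 14 = 2^(2 + 1) + 2^2 + 2 (b=2); 2→3: 3^(3 + 1) + 3^3 + 3 = 111; 111−1 = 110
i=1: 110 = 3^(3 + 1) + 3^3 + 2 (b=3); 3→4: 4^(4 + 1) + 4^4 + 2 = 1282; 1282−1 = 1281
i=2: 1281 = 4^(4 + 1) + 4^4 + 1 (b=4); 4→5: 5^(5 + 1) + 5^5 + 1 = 18751; 18751−1 = 18750
i=3: 18750 = 5^(5 + 1) + 5^5 (b=5); 5→6: 6^(6 + 1) + 6^6 = 326592; 326592−1 = 326591
i=4: 326591 = 6^(6 + 1) + 5·6^5 + 5·6^4 + 5·6^3 + 5·6^2 + 5·6 + 5 (b=6); 6→7: 7^(7 + 1) + 5·7^5 + 5·7^4 + 5·7^3 + 5·7^2 + 5·7 + 5 = 5862841; 5862841−1 = 5862840

5536249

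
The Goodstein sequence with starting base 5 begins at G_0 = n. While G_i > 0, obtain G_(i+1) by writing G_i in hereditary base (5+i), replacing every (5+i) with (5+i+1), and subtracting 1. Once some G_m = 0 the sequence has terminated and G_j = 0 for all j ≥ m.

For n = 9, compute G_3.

9

9 —HB5→ 5 + 4 —bump→ 6 + 4 = 10 —(−1)→ 9
9 —HB6→ 6 + 3 —bump→ 7 + 3 = 10 —(−1)→ 9
9 —HB7→ 7 + 2 —bump→ 8 + 2 = 10 —(−1)→ 9
9 —HB8→ 8 + 1 —bump→ 9 + 1 = 10 —(−1)→ 9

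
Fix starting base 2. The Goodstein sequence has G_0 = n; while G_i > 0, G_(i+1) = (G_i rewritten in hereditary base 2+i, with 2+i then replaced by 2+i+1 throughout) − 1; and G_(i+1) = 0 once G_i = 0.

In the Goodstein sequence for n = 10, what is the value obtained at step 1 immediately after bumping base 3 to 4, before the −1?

(0) 10|_2 = 2^(2 + 1) + 2 ↦ 3^(3 + 1) + 3|_3 = 84 ⇒ 83
(1) 83|_3 = 3^(3 + 1) + 2 ↦ 4^(4 + 1) + 2|_4 = 1026 ⇒ 1025

1026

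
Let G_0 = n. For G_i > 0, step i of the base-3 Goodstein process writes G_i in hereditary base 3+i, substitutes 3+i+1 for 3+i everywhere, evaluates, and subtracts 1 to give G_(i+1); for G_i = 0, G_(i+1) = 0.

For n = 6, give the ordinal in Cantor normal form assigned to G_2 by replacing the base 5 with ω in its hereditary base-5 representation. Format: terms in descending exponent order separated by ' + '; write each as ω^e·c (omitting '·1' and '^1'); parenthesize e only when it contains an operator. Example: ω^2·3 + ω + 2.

(0) 6|_3 = 2·3 ↦ 2·4|_4 = 8 ⇒ 7
(1) 7|_4 = 4 + 3 ↦ 5 + 3|_5 = 8 ⇒ 7

ω + 2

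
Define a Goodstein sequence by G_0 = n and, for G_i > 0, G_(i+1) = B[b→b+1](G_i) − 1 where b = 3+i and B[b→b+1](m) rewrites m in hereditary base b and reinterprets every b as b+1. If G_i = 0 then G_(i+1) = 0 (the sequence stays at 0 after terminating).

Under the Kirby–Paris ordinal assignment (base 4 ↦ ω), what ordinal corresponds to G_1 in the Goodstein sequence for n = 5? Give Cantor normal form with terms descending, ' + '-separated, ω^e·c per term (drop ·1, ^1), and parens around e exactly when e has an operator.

ω + 1

base 3: 5 = 3 + 2; at 4: 4 + 2 = 6; next = 5
base 4: 5 = 4 + 1; at 5: 5 + 1 = 6; next = 5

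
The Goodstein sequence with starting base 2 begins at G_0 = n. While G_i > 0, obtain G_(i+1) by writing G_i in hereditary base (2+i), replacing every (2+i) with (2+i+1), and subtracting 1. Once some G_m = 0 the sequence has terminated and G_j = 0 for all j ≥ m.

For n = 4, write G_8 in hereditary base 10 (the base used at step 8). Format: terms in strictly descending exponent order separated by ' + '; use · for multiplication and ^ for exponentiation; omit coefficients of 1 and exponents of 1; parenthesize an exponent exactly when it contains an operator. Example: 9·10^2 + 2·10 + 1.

G_0=4  [base 2] 2^2  →[2↦3]→  3^3 = 27  −1 ⇒ G_1=26
G_1=26  [base 3] 2·3^2 + 2·3 + 2  →[3↦4]→  2·4^2 + 2·4 + 2 = 42  −1 ⇒ G_2=41
G_2=41  [base 4] 2·4^2 + 2·4 + 1  →[4↦5]→  2·5^2 + 2·5 + 1 = 61  −1 ⇒ G_3=60
G_3=60  [base 5] 2·5^2 + 2·5  →[5↦6]→  2·6^2 + 2·6 = 84  −1 ⇒ G_4=83
G_4=83  [base 6] 2·6^2 + 6 + 5  →[6↦7]→  2·7^2 + 7 + 5 = 110  −1 ⇒ G_5=109
G_5=109  [base 7] 2·7^2 + 7 + 4  →[7↦8]→  2·8^2 + 8 + 4 = 140  −1 ⇒ G_6=139
G_6=139  [base 8] 2·8^2 + 8 + 3  →[8↦9]→  2·9^2 + 9 + 3 = 174  −1 ⇒ G_7=173
G_7=173  [base 9] 2·9^2 + 9 + 2  →[9↦10]→  2·10^2 + 10 + 2 = 212  −1 ⇒ G_8=211
G_8=211  [base 10] 2·10^2 + 10 + 1  →[10↦11]→  2·11^2 + 11 + 1 = 254  −1 ⇒ G_9=253

2·10^2 + 10 + 1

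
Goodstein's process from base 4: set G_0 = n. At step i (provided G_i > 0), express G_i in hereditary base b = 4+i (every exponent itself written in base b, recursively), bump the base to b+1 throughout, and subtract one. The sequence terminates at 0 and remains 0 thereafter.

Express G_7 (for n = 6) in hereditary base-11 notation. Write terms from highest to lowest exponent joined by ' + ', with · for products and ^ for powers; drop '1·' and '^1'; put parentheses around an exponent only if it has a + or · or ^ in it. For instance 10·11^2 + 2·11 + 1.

2

6 —HB4→ 4 + 2 —bump→ 5 + 2 = 7 —(−1)→ 6
6 —HB5→ 5 + 1 —bump→ 6 + 1 = 7 —(−1)→ 6
6 —HB6→ 6 —bump→ 7 = 7 —(−1)→ 6
6 —HB7→ 6 —bump→ 6 = 6 —(−1)→ 5
5 —HB8→ 5 —bump→ 5 = 5 —(−1)→ 4
4 —HB9→ 4 —bump→ 4 = 4 —(−1)→ 3
3 —HB10→ 3 —bump→ 3 = 3 —(−1)→ 2
2 —HB11→ 2 —bump→ 2 = 2 —(−1)→ 1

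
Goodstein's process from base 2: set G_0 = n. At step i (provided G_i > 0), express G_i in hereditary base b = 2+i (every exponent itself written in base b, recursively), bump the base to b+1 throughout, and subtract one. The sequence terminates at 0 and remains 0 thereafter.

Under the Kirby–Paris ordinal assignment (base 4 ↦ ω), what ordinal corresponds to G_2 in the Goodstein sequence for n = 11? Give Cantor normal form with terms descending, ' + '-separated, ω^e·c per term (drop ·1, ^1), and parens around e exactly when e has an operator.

i=0: 11 = 2^(2 + 1) + 2 + 1 (b=2); 2→3: 3^(3 + 1) + 3 + 1 = 85; 85−1 = 84
i=1: 84 = 3^(3 + 1) + 3 (b=3); 3→4: 4^(4 + 1) + 4 = 1028; 1028−1 = 1027
i=2: 1027 = 4^(4 + 1) + 3 (b=4); 4→5: 5^(5 + 1) + 3 = 15628; 15628−1 = 15627

ω^(ω + 1) + 3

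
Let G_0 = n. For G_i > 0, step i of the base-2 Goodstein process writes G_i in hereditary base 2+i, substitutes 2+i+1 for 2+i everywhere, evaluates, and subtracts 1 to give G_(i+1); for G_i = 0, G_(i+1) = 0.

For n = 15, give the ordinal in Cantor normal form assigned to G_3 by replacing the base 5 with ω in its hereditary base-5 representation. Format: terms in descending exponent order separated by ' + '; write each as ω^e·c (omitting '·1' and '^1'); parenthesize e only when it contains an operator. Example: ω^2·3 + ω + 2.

G_0 = 15. HB_2(15) = 2^(2 + 1) + 2^2 + 2 + 1. Bump = 112. G_1 = 111.
G_1 = 111. HB_3(111) = 3^(3 + 1) + 3^3 + 3. Bump = 1284. G_2 = 1283.
G_2 = 1283. HB_4(1283) = 4^(4 + 1) + 4^4 + 3. Bump = 18753. G_3 = 18752.
G_3 = 18752. HB_5(18752) = 5^(5 + 1) + 5^5 + 2. Bump = 326594. G_4 = 326593.

ω^(ω + 1) + ω^ω + 2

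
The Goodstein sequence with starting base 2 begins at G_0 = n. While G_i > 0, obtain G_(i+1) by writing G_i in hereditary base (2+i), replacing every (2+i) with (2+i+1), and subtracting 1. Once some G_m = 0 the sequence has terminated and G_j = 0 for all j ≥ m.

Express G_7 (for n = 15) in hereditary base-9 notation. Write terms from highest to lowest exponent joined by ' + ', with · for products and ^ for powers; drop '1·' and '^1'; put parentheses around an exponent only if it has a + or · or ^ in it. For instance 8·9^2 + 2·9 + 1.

15 —HB2→ 2^(2 + 1) + 2^2 + 2 + 1 —bump→ 3^(3 + 1) + 3^3 + 3 + 1 = 112 —(−1)→ 111
111 —HB3→ 3^(3 + 1) + 3^3 + 3 —bump→ 4^(4 + 1) + 4^4 + 4 = 1284 —(−1)→ 1283
1283 —HB4→ 4^(4 + 1) + 4^4 + 3 —bump→ 5^(5 + 1) + 5^5 + 3 = 18753 —(−1)→ 18752
18752 —HB5→ 5^(5 + 1) + 5^5 + 2 —bump→ 6^(6 + 1) + 6^6 + 2 = 326594 —(−1)→ 326593
326593 —HB6→ 6^(6 + 1) + 6^6 + 1 —bump→ 7^(7 + 1) + 7^7 + 1 = 6588345 —(−1)→ 6588344
6588344 —HB7→ 7^(7 + 1) + 7^7 —bump→ 8^(8 + 1) + 8^8 = 150994944 —(−1)→ 150994943
150994943 —HB8→ 8^(8 + 1) + 7·8^7 + 7·8^6 + 7·8^5 + 7·8^4 + 7·8^3 + 7·8^2 + 7·8 + 7 —bump→ 9^(9 + 1) + 7·9^7 + 7·9^6 + 7·9^5 + 7·9^4 + 7·9^3 + 7·9^2 + 7·9 + 7 = 3524450281 —(−1)→ 3524450280
3524450280 —HB9→ 9^(9 + 1) + 7·9^7 + 7·9^6 + 7·9^5 + 7·9^4 + 7·9^3 + 7·9^2 + 7·9 + 6 —bump→ 10^(10 + 1) + 7·10^7 + 7·10^6 + 7·10^5 + 7·10^4 + 7·10^3 + 7·10^2 + 7·10 + 6 = 100077777776 —(−1)→ 100077777775

9^(9 + 1) + 7·9^7 + 7·9^6 + 7·9^5 + 7·9^4 + 7·9^3 + 7·9^2 + 7·9 + 6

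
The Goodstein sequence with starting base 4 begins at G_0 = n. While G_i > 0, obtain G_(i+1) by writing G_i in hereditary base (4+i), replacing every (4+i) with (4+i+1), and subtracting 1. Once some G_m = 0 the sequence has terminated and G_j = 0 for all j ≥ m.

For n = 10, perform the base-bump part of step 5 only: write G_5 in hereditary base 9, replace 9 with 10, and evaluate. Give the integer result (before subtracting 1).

base 4: 10 = 2·4 + 2; at 5: 2·5 + 2 = 12; next = 11
base 5: 11 = 2·5 + 1; at 6: 2·6 + 1 = 13; next = 12
base 6: 12 = 2·6; at 7: 2·7 = 14; next = 13
base 7: 13 = 7 + 6; at 8: 8 + 6 = 14; next = 13
base 8: 13 = 8 + 5; at 9: 9 + 5 = 14; next = 13

14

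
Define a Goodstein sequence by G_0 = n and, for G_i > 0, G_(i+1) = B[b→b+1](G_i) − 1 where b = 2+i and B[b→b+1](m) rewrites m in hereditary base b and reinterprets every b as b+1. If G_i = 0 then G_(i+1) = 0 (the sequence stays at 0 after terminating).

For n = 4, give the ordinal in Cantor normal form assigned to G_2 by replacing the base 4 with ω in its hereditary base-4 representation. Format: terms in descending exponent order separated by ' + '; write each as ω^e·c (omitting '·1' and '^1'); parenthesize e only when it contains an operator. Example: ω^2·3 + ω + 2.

step 0: 4 = 2^2; sub 3 for 2: 3^3; = 27; G_1 = 27−1 = 26
step 1: 26 = 2·3^2 + 2·3 + 2; sub 4 for 3: 2·4^2 + 2·4 + 2; = 42; G_2 = 42−1 = 41
step 2: 41 = 2·4^2 + 2·4 + 1; sub 5 for 4: 2·5^2 + 2·5 + 1; = 61; G_3 = 61−1 = 60

ω^2·2 + ω·2 + 1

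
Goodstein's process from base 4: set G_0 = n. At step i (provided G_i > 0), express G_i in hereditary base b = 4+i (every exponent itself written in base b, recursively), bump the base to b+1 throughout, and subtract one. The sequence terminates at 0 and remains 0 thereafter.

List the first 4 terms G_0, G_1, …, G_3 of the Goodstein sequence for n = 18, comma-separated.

18, 26, 36, 48

(0) 18|_4 = 4^2 + 2 ↦ 5^2 + 2|_5 = 27 ⇒ 26
(1) 26|_5 = 5^2 + 1 ↦ 6^2 + 1|_6 = 37 ⇒ 36
(2) 36|_6 = 6^2 ↦ 7^2|_7 = 49 ⇒ 48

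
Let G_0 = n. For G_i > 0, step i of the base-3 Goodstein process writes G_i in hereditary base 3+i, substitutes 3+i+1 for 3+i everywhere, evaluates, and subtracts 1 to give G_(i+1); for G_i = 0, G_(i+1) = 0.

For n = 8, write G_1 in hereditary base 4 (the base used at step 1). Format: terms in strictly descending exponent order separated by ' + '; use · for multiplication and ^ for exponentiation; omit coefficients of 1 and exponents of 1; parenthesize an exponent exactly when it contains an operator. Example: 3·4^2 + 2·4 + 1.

8 —HB3→ 2·3 + 2 —bump→ 2·4 + 2 = 10 —(−1)→ 9
9 —HB4→ 2·4 + 1 —bump→ 2·5 + 1 = 11 —(−1)→ 10

2·4 + 1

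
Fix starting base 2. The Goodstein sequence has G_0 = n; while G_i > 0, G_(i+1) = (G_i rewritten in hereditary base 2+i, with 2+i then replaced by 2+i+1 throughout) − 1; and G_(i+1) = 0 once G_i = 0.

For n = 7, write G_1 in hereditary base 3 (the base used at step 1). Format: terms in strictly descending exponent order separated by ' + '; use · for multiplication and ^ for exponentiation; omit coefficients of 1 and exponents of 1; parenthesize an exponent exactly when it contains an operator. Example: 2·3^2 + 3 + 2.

3^3 + 3

(0) 7|_2 = 2^2 + 2 + 1 ↦ 3^3 + 3 + 1|_3 = 31 ⇒ 30
(1) 30|_3 = 3^3 + 3 ↦ 4^4 + 4|_4 = 260 ⇒ 259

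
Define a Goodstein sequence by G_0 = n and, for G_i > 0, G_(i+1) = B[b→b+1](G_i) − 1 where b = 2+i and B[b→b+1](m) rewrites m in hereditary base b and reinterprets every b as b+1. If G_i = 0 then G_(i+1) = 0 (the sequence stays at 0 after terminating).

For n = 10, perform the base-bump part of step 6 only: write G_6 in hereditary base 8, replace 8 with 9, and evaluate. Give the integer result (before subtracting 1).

G_0=10  [base 2] 2^(2 + 1) + 2  →[2↦3]→  3^(3 + 1) + 3 = 84  −1 ⇒ G_1=83
G_1=83  [base 3] 3^(3 + 1) + 2  →[3↦4]→  4^(4 + 1) + 2 = 1026  −1 ⇒ G_2=1025
G_2=1025  [base 4] 4^(4 + 1) + 1  →[4↦5]→  5^(5 + 1) + 1 = 15626  −1 ⇒ G_3=15625
G_3=15625  [base 5] 5^(5 + 1)  →[5↦6]→  6^(6 + 1) = 279936  −1 ⇒ G_4=279935
G_4=279935  [base 6] 5·6^6 + 5·6^5 + 5·6^4 + 5·6^3 + 5·6^2 + 5·6 + 5  →[6↦7]→  5·7^7 + 5·7^5 + 5·7^4 + 5·7^3 + 5·7^2 + 5·7 + 5 = 4215755  −1 ⇒ G_5=4215754
G_5=4215754  [base 7] 5·7^7 + 5·7^5 + 5·7^4 + 5·7^3 + 5·7^2 + 5·7 + 4  →[7↦8]→  5·8^8 + 5·8^5 + 5·8^4 + 5·8^3 + 5·8^2 + 5·8 + 4 = 84073324  −1 ⇒ G_6=84073323

1937434593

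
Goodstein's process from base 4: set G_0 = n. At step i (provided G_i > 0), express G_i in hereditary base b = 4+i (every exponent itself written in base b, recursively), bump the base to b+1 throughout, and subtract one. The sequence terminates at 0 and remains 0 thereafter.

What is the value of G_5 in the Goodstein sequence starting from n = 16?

step 0: 16 = 4^2; sub 5 for 4: 5^2; = 25; G_1 = 25−1 = 24
step 1: 24 = 4·5 + 4; sub 6 for 5: 4·6 + 4; = 28; G_2 = 28−1 = 27
step 2: 27 = 4·6 + 3; sub 7 for 6: 4·7 + 3; = 31; G_3 = 31−1 = 30
step 3: 30 = 4·7 + 2; sub 8 for 7: 4·8 + 2; = 34; G_4 = 34−1 = 33
step 4: 33 = 4·8 + 1; sub 9 for 8: 4·9 + 1; = 37; G_5 = 37−1 = 36

36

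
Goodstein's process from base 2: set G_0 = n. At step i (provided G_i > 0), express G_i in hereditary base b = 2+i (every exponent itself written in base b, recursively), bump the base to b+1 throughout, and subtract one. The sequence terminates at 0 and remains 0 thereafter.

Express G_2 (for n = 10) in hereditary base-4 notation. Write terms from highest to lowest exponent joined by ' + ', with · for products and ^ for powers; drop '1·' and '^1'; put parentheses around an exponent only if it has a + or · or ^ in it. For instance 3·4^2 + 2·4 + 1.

step 0: 10 = 2^(2 + 1) + 2; sub 3 for 2: 3^(3 + 1) + 3; = 84; G_1 = 84−1 = 83
step 1: 83 = 3^(3 + 1) + 2; sub 4 for 3: 4^(4 + 1) + 2; = 1026; G_2 = 1026−1 = 1025

4^(4 + 1) + 1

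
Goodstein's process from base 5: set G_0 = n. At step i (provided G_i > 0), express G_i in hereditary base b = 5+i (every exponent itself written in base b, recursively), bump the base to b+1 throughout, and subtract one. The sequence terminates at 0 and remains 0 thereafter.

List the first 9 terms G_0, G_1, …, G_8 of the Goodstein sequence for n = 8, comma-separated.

8, 8, 8, 8, 8, 7, 6, 5, 4

G_0 = 8. HB_5(8) = 5 + 3. Bump = 9. G_1 = 8.
G_1 = 8. HB_6(8) = 6 + 2. Bump = 9. G_2 = 8.
G_2 = 8. HB_7(8) = 7 + 1. Bump = 9. G_3 = 8.
G_3 = 8. HB_8(8) = 8. Bump = 9. G_4 = 8.
G_4 = 8. HB_9(8) = 8. Bump = 8. G_5 = 7.
G_5 = 7. HB_10(7) = 7. Bump = 7. G_6 = 6.
G_6 = 6. HB_11(6) = 6. Bump = 6. G_7 = 5.
G_7 = 5. HB_12(5) = 5. Bump = 5. G_8 = 4.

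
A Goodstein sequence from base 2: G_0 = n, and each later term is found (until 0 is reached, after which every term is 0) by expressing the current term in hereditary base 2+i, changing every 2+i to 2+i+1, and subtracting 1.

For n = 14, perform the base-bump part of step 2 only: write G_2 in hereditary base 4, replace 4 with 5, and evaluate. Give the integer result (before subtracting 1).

18751

i=0: 14 = 2^(2 + 1) + 2^2 + 2 (b=2); 2→3: 3^(3 + 1) + 3^3 + 3 = 111; 111−1 = 110
i=1: 110 = 3^(3 + 1) + 3^3 + 2 (b=3); 3→4: 4^(4 + 1) + 4^4 + 2 = 1282; 1282−1 = 1281
i=2: 1281 = 4^(4 + 1) + 4^4 + 1 (b=4); 4→5: 5^(5 + 1) + 5^5 + 1 = 18751; 18751−1 = 18750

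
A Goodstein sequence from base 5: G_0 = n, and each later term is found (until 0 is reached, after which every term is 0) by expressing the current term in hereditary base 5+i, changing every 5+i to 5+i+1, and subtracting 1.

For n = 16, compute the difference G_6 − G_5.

G_0 = 16. HB_5(16) = 3·5 + 1. Bump = 19. G_1 = 18.
G_1 = 18. HB_6(18) = 3·6. Bump = 21. G_2 = 20.
G_2 = 20. HB_7(20) = 2·7 + 6. Bump = 22. G_3 = 21.
G_3 = 21. HB_8(21) = 2·8 + 5. Bump = 23. G_4 = 22.
G_4 = 22. HB_9(22) = 2·9 + 4. Bump = 24. G_5 = 23.
G_5 = 23. HB_10(23) = 2·10 + 3. Bump = 25. G_6 = 24.

1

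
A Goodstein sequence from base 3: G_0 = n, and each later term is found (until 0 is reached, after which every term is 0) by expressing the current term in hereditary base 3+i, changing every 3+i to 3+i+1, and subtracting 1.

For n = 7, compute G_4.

9

G_0 = 7. HB_3(7) = 2·3 + 1. Bump = 9. G_1 = 8.
G_1 = 8. HB_4(8) = 2·4. Bump = 10. G_2 = 9.
G_2 = 9. HB_5(9) = 5 + 4. Bump = 10. G_3 = 9.
G_3 = 9. HB_6(9) = 6 + 3. Bump = 10. G_4 = 9.
G_4 = 9. HB_7(9) = 7 + 2. Bump = 10. G_5 = 9.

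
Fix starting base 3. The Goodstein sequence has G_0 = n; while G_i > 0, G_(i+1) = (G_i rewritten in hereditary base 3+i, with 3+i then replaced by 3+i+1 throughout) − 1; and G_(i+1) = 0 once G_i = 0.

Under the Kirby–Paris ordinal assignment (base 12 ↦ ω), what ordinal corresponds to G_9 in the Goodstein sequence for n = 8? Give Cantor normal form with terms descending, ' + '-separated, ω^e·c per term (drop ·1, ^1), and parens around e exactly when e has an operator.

G_0=8  [base 3] 2·3 + 2  →[3↦4]→  2·4 + 2 = 10  −1 ⇒ G_1=9
G_1=9  [base 4] 2·4 + 1  →[4↦5]→  2·5 + 1 = 11  −1 ⇒ G_2=10
G_2=10  [base 5] 2·5  →[5↦6]→  2·6 = 12  −1 ⇒ G_3=11
G_3=11  [base 6] 6 + 5  →[6↦7]→  7 + 5 = 12  −1 ⇒ G_4=11
G_4=11  [base 7] 7 + 4  →[7↦8]→  8 + 4 = 12  −1 ⇒ G_5=11
G_5=11  [base 8] 8 + 3  →[8↦9]→  9 + 3 = 12  −1 ⇒ G_6=11
G_6=11  [base 9] 9 + 2  →[9↦10]→  10 + 2 = 12  −1 ⇒ G_7=11
G_7=11  [base 10] 10 + 1  →[10↦11]→  11 + 1 = 12  −1 ⇒ G_8=11
G_8=11  [base 11] 11  →[11↦12]→  12 = 12  −1 ⇒ G_9=11

11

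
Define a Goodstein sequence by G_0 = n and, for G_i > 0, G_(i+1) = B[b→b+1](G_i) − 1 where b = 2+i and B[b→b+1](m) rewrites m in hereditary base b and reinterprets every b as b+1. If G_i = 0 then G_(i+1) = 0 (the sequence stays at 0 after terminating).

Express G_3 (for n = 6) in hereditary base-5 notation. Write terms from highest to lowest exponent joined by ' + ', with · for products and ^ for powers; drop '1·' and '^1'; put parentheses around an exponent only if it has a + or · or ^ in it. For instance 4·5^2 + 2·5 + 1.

5^5

base 2: 6 = 2^2 + 2; at 3: 3^3 + 3 = 30; next = 29
base 3: 29 = 3^3 + 2; at 4: 4^4 + 2 = 258; next = 257
base 4: 257 = 4^4 + 1; at 5: 5^5 + 1 = 3126; next = 3125
base 5: 3125 = 5^5; at 6: 6^6 = 46656; next = 46655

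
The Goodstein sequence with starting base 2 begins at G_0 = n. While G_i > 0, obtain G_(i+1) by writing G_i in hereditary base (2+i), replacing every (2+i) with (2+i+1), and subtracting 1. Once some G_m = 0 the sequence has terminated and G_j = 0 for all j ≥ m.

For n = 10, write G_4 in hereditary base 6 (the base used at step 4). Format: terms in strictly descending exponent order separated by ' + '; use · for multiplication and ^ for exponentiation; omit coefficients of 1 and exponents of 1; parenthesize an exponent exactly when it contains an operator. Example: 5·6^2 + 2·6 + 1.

5·6^6 + 5·6^5 + 5·6^4 + 5·6^3 + 5·6^2 + 5·6 + 5

G_0 = 10. HB_2(10) = 2^(2 + 1) + 2. Bump = 84. G_1 = 83.
G_1 = 83. HB_3(83) = 3^(3 + 1) + 2. Bump = 1026. G_2 = 1025.
G_2 = 1025. HB_4(1025) = 4^(4 + 1) + 1. Bump = 15626. G_3 = 15625.
G_3 = 15625. HB_5(15625) = 5^(5 + 1). Bump = 279936. G_4 = 279935.
G_4 = 279935. HB_6(279935) = 5·6^6 + 5·6^5 + 5·6^4 + 5·6^3 + 5·6^2 + 5·6 + 5. Bump = 4215755. G_5 = 4215754.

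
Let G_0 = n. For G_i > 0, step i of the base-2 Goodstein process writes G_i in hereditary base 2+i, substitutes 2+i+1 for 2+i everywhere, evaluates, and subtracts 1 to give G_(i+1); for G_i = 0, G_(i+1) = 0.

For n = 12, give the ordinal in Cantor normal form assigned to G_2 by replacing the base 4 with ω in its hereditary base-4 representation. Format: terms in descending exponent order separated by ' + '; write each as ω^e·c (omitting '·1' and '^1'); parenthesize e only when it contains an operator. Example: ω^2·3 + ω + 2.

ω^(ω + 1) + ω^2·2 + ω·2 + 1

step 0: 12 = 2^(2 + 1) + 2^2; sub 3 for 2: 3^(3 + 1) + 3^3; = 108; G_1 = 108−1 = 107
step 1: 107 = 3^(3 + 1) + 2·3^2 + 2·3 + 2; sub 4 for 3: 4^(4 + 1) + 2·4^2 + 2·4 + 2; = 1066; G_2 = 1066−1 = 1065
step 2: 1065 = 4^(4 + 1) + 2·4^2 + 2·4 + 1; sub 5 for 4: 5^(5 + 1) + 2·5^2 + 2·5 + 1; = 15686; G_3 = 15686−1 = 15685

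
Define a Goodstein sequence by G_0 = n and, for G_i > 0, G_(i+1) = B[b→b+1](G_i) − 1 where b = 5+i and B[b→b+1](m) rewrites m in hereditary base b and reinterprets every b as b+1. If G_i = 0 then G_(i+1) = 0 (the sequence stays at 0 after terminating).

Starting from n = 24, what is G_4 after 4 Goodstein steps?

36

24 —HB5→ 4·5 + 4 —bump→ 4·6 + 4 = 28 —(−1)→ 27
27 —HB6→ 4·6 + 3 —bump→ 4·7 + 3 = 31 —(−1)→ 30
30 —HB7→ 4·7 + 2 —bump→ 4·8 + 2 = 34 —(−1)→ 33
33 —HB8→ 4·8 + 1 —bump→ 4·9 + 1 = 37 —(−1)→ 36
36 —HB9→ 4·9 —bump→ 4·10 = 40 —(−1)→ 39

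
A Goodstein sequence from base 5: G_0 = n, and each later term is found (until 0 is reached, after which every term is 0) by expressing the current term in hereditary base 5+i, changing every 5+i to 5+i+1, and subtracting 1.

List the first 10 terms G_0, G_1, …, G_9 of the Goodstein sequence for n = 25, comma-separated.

25, 35, 39, 43, 47, 51, 55, 59, 62, 65

G_0=25  [base 5] 5^2  →[5↦6]→  6^2 = 36  −1 ⇒ G_1=35
G_1=35  [base 6] 5·6 + 5  →[6↦7]→  5·7 + 5 = 40  −1 ⇒ G_2=39
G_2=39  [base 7] 5·7 + 4  →[7↦8]→  5·8 + 4 = 44  −1 ⇒ G_3=43
G_3=43  [base 8] 5·8 + 3  →[8↦9]→  5·9 + 3 = 48  −1 ⇒ G_4=47
G_4=47  [base 9] 5·9 + 2  →[9↦10]→  5·10 + 2 = 52  −1 ⇒ G_5=51
G_5=51  [base 10] 5·10 + 1  →[10↦11]→  5·11 + 1 = 56  −1 ⇒ G_6=55
G_6=55  [base 11] 5·11  →[11↦12]→  5·12 = 60  −1 ⇒ G_7=59
G_7=59  [base 12] 4·12 + 11  →[12↦13]→  4·13 + 11 = 63  −1 ⇒ G_8=62
G_8=62  [base 13] 4·13 + 10  →[13↦14]→  4·14 + 10 = 66  −1 ⇒ G_9=65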